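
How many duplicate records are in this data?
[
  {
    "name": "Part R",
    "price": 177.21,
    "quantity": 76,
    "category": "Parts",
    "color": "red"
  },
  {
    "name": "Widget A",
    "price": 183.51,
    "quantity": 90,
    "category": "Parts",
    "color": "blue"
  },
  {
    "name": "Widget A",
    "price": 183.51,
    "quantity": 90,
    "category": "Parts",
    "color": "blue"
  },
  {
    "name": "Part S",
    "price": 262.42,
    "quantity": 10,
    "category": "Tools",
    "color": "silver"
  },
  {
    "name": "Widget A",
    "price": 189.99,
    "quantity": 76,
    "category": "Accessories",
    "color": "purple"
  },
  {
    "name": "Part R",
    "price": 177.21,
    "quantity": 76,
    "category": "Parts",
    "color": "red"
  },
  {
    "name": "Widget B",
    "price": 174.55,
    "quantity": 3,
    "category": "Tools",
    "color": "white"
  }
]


Checking 7 records for duplicates:

  Row 1: Part R ($177.21, qty 76)
  Row 2: Widget A ($183.51, qty 90)
  Row 3: Widget A ($183.51, qty 90) <-- DUPLICATE
  Row 4: Part S ($262.42, qty 10)
  Row 5: Widget A ($189.99, qty 76)
  Row 6: Part R ($177.21, qty 76) <-- DUPLICATE
  Row 7: Widget B ($174.55, qty 3)

Duplicates found: 2
Unique records: 5

2 duplicates, 5 unique


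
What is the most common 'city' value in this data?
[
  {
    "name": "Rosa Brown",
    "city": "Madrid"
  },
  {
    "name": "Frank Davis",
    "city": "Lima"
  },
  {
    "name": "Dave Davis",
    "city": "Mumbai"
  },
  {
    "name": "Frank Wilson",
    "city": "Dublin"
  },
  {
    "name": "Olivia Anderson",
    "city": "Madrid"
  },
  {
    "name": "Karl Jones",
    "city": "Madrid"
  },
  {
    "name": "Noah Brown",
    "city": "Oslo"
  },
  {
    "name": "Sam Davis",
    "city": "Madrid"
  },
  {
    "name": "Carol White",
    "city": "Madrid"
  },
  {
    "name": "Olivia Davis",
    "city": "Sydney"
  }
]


Counting 'city' values across 10 records:

  Madrid: 5 #####
  Lima: 1 #
  Mumbai: 1 #
  Dublin: 1 #
  Oslo: 1 #
  Sydney: 1 #

Most common: Madrid (5 times)

Madrid (5 times)


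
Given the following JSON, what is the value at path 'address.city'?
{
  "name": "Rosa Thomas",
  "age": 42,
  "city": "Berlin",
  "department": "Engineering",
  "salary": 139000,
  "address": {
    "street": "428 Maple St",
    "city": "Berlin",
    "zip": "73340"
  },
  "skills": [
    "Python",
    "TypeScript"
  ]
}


Query: address.city
Path: address -> city
Value: Berlin

Berlin


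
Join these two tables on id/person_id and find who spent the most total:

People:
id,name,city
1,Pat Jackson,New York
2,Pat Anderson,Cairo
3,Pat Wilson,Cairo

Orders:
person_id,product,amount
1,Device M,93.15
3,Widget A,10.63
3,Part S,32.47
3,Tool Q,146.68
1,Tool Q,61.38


Join on: people.id = orders.person_id

Joined rows:
  Pat Jackson (New York) bought Device M for $93.15
  Pat Wilson (Cairo) bought Widget A for $10.63
  Pat Wilson (Cairo) bought Part S for $32.47
  Pat Wilson (Cairo) bought Tool Q for $146.68
  Pat Jackson (New York) bought Tool Q for $61.38

Total per person:
  Pat Wilson: $189.78
  Pat Jackson: $154.53

Top spender: Pat Wilson ($189.78)

Pat Wilson ($189.78)


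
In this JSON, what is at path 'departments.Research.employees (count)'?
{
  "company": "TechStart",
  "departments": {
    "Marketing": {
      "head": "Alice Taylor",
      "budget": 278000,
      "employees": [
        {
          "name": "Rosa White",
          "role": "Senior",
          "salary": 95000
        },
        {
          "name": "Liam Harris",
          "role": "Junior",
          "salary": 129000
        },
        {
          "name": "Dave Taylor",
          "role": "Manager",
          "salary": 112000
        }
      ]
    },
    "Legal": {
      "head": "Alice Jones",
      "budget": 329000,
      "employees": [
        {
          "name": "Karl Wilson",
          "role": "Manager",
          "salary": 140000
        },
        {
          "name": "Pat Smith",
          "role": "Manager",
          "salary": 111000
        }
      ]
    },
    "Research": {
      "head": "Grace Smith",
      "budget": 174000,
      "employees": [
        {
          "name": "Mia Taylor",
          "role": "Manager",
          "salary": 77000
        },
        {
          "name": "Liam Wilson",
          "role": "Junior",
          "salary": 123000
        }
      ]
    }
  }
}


Path: departments.Research.employees (count)

Navigate:
  -> departments
  -> Research
  -> employees (array, length 2)

2


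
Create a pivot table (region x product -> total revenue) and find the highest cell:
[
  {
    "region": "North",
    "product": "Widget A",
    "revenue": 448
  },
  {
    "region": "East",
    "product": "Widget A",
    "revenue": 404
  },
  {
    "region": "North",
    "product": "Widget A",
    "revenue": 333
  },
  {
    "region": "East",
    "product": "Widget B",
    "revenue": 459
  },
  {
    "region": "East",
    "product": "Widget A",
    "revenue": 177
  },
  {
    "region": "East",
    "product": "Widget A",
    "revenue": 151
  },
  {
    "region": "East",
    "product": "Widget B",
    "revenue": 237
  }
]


Pivot: region (rows) x product (columns) -> total revenue

     Widget A      Widget B    
East           732           696  
North          781             0  

Highest: North / Widget A = $781

North / Widget A = $781


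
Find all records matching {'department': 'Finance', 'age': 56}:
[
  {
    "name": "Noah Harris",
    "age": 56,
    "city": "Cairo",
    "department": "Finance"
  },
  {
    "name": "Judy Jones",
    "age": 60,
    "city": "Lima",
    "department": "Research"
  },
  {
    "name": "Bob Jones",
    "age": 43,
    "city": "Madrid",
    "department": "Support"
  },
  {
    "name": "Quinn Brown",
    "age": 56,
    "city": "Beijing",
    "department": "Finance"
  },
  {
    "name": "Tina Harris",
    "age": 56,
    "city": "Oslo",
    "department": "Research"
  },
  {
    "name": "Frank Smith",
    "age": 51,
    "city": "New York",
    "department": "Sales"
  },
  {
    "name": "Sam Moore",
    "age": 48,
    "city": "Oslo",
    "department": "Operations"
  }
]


Search criteria: {'department': 'Finance', 'age': 56}

Checking 7 records:
  Noah Harris: {department: Finance, age: 56} <-- MATCH
  Judy Jones: {department: Research, age: 60}
  Bob Jones: {department: Support, age: 43}
  Quinn Brown: {department: Finance, age: 56} <-- MATCH
  Tina Harris: {department: Research, age: 56}
  Frank Smith: {department: Sales, age: 51}
  Sam Moore: {department: Operations, age: 48}

Matches: ["Noah Harris", "Quinn Brown"]

["Noah Harris", "Quinn Brown"]


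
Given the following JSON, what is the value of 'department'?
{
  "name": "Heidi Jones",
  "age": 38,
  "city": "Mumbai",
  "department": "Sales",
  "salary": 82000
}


Looking up field 'department'
Value: Sales

Sales


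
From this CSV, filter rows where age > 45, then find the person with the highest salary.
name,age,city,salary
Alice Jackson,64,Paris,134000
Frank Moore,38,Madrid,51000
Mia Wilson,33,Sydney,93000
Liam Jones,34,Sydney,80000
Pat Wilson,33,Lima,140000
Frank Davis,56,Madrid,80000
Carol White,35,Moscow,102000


Filter: age > 45
Sort by: salary (descending)

Filtered records (2):
  Alice Jackson, age 64, salary $134000
  Frank Davis, age 56, salary $80000

Highest salary: Alice Jackson ($134000)

Alice Jackson


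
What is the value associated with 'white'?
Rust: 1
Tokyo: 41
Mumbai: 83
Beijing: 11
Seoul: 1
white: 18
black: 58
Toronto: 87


Looking up key 'white'
Value: 18

18


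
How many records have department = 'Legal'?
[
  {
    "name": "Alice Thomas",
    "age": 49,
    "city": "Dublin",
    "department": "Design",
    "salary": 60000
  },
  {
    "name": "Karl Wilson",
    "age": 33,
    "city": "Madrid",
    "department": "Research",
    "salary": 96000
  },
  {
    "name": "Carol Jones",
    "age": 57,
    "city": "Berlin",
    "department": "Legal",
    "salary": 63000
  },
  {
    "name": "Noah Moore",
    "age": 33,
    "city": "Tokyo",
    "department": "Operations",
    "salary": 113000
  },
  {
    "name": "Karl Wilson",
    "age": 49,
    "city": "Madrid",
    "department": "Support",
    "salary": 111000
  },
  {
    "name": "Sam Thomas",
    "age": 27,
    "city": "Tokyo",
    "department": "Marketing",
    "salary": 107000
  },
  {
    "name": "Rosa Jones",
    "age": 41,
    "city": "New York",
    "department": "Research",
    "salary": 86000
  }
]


Data: 7 records
Condition: department = 'Legal'

Checking each record:
  Alice Thomas: Design
  Karl Wilson: Research
  Carol Jones: Legal MATCH
  Noah Moore: Operations
  Karl Wilson: Support
  Sam Thomas: Marketing
  Rosa Jones: Research

Count: 1

1


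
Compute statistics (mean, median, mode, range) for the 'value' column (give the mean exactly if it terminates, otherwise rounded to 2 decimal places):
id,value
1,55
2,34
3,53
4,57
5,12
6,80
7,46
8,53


Data: [55, 34, 53, 57, 12, 80, 46, 53]
Count: 8
Sum: 390
Mean: 390/8 = 48.75
Sorted: [12, 34, 46, 53, 53, 55, 57, 80]
Median: 53.0
Mode: 53 (2 times)
Range: 80 - 12 = 68
Min: 12, Max: 80

mean=48.75, median=53.0, mode=53, range=68


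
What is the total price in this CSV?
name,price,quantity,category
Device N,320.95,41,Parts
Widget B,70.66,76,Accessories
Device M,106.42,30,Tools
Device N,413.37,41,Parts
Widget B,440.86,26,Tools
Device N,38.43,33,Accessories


Computing total price:
Values: [320.95, 70.66, 106.42, 413.37, 440.86, 38.43]
Sum = 1390.69

1390.69


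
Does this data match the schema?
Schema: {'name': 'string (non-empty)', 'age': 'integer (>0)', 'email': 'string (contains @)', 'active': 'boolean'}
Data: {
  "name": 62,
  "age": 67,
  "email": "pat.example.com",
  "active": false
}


Validating each field against schema:
  name: FAIL (62 is not a string)
  age: OK (positive integer)
  email: FAIL ("pat.example.com" does not contain @)
  active: OK (boolean)

Result: INVALID (2 errors: name, email)

INVALID (2 errors: name, email)


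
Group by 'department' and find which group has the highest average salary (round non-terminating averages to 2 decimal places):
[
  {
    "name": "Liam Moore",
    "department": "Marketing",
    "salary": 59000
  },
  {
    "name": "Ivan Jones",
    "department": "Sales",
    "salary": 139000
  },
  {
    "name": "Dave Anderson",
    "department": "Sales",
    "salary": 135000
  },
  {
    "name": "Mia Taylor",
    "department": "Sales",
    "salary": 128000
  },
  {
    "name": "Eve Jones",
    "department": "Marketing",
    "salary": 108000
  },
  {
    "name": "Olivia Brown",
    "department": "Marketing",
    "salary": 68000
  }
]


Group by: department

Groups:
  Marketing: 3 people, avg salary = 235000/3 ≈ $78333.33
  Sales: 3 people, avg salary = 402000/3 = $134000

Highest average salary: Sales ($134000)

Sales ($134000)


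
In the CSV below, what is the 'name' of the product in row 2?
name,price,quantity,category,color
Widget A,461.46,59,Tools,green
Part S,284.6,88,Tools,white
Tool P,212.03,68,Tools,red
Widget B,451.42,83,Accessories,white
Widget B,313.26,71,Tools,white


Query: Row 2 ('Part S'), column 'name'
Value: Part S

Part S


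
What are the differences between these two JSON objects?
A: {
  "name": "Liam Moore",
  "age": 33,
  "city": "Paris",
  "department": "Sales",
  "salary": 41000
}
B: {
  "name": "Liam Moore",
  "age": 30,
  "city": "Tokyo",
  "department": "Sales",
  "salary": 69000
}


Comparing each field (in key order):
  name: same
  age: DIFFERENT
  city: DIFFERENT
  department: same
  salary: DIFFERENT
Differences:
  age: 33 -> 30
  city: Paris -> Tokyo
  salary: 41000 -> 69000

3 field(s) changed

3 changes: age, city, salary


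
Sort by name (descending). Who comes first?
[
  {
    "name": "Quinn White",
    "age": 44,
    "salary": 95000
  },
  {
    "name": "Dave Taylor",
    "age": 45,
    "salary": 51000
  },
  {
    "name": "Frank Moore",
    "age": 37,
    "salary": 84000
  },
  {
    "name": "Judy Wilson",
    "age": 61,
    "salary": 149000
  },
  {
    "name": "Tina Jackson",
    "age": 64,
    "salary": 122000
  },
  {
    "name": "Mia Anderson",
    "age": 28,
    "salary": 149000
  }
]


Sort by: name (descending)

Sorted order:
  1. Tina Jackson (name = Tina Jackson)
  2. Quinn White (name = Quinn White)
  3. Mia Anderson (name = Mia Anderson)
  4. Judy Wilson (name = Judy Wilson)
  5. Frank Moore (name = Frank Moore)
  6. Dave Taylor (name = Dave Taylor)

First: Tina Jackson

Tina Jackson


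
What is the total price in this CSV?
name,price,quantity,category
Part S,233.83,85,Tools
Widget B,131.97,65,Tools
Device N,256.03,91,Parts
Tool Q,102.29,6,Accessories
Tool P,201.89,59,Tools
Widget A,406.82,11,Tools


Computing total price:
Values: [233.83, 131.97, 256.03, 102.29, 201.89, 406.82]
Sum = 1332.83

1332.83


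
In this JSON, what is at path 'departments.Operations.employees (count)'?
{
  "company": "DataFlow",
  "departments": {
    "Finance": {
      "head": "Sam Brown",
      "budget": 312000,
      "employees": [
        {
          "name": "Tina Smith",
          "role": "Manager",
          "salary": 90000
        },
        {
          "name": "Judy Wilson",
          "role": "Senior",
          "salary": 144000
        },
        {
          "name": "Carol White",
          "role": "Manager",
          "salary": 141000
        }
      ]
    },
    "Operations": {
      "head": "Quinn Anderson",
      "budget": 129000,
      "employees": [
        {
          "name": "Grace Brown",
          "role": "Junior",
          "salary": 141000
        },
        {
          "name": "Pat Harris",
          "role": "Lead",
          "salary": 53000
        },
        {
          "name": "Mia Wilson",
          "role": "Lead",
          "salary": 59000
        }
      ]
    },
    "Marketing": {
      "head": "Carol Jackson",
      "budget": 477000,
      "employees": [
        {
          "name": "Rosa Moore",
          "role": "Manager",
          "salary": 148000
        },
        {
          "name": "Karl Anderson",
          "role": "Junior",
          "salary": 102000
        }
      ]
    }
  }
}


Path: departments.Operations.employees (count)

Navigate:
  -> departments
  -> Operations
  -> employees (array, length 3)

3


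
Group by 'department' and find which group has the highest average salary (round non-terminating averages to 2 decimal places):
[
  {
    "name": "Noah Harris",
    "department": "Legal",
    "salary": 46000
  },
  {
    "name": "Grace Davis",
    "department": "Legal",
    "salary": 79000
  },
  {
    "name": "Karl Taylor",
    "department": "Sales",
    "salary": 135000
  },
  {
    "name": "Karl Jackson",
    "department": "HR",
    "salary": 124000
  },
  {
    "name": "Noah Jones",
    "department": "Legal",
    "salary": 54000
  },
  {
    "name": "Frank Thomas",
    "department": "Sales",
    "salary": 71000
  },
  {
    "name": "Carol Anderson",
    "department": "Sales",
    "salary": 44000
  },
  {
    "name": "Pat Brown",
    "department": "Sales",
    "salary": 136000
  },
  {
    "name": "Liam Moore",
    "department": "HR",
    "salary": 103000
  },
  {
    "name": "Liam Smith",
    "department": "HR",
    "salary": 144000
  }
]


Group by: department

Groups:
  HR: 3 people, avg salary = 371000/3 ≈ $123666.67
  Legal: 3 people, avg salary = 179000/3 ≈ $59666.67
  Sales: 4 people, avg salary = 386000/4 = $96500

Highest average salary: HR (≈$123666.67)

HR (≈$123666.67)


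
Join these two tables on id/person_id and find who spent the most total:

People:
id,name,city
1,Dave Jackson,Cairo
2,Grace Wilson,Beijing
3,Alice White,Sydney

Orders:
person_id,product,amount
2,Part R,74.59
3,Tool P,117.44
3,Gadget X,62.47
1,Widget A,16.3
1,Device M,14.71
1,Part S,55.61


Join on: people.id = orders.person_id

Joined rows:
  Grace Wilson (Beijing) bought Part R for $74.59
  Alice White (Sydney) bought Tool P for $117.44
  Alice White (Sydney) bought Gadget X for $62.47
  Dave Jackson (Cairo) bought Widget A for $16.3
  Dave Jackson (Cairo) bought Device M for $14.71
  Dave Jackson (Cairo) bought Part S for $55.61

Total per person:
  Alice White: $179.91
  Dave Jackson: $86.62
  Grace Wilson: $74.59

Top spender: Alice White ($179.91)

Alice White ($179.91)


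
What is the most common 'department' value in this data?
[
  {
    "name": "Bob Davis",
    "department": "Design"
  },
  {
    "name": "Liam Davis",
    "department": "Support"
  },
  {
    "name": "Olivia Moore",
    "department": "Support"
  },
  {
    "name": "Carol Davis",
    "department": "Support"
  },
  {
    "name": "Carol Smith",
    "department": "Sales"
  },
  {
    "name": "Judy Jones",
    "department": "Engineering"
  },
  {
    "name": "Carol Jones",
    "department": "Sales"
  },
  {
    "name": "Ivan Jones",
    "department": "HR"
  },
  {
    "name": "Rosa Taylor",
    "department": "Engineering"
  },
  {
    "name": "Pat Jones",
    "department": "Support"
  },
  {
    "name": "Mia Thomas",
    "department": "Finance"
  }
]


Counting 'department' values across 11 records:

  Support: 4 ####
  Sales: 2 ##
  Engineering: 2 ##
  Design: 1 #
  HR: 1 #
  Finance: 1 #

Most common: Support (4 times)

Support (4 times)


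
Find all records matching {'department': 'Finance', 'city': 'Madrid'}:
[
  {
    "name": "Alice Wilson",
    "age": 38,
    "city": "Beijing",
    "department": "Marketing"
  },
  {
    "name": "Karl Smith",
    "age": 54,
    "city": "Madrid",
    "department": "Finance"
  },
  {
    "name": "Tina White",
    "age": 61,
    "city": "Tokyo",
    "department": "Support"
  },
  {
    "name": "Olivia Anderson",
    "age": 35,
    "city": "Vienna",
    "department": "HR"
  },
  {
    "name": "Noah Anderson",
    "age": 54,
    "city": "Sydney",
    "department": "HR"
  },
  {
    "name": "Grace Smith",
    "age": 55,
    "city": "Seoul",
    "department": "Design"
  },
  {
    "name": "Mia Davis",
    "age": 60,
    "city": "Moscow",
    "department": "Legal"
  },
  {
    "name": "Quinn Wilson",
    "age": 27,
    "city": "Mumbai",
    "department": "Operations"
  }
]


Search criteria: {'department': 'Finance', 'city': 'Madrid'}

Checking 8 records:
  Alice Wilson: {department: Marketing, city: Beijing}
  Karl Smith: {department: Finance, city: Madrid} <-- MATCH
  Tina White: {department: Support, city: Tokyo}
  Olivia Anderson: {department: HR, city: Vienna}
  Noah Anderson: {department: HR, city: Sydney}
  Grace Smith: {department: Design, city: Seoul}
  Mia Davis: {department: Legal, city: Moscow}
  Quinn Wilson: {department: Operations, city: Mumbai}

Matches: ["Karl Smith"]

["Karl Smith"]


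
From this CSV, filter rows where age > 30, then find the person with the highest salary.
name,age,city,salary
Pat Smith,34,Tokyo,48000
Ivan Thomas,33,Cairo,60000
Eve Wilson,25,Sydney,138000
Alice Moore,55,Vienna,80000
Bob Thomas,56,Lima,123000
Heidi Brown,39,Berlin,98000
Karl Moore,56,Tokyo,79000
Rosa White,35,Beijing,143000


Filter: age > 30
Sort by: salary (descending)

Filtered records (7):
  Rosa White, age 35, salary $143000
  Bob Thomas, age 56, salary $123000
  Heidi Brown, age 39, salary $98000
  Alice Moore, age 55, salary $80000
  Karl Moore, age 56, salary $79000
  Ivan Thomas, age 33, salary $60000
  Pat Smith, age 34, salary $48000

Highest salary: Rosa White ($143000)

Rosa White


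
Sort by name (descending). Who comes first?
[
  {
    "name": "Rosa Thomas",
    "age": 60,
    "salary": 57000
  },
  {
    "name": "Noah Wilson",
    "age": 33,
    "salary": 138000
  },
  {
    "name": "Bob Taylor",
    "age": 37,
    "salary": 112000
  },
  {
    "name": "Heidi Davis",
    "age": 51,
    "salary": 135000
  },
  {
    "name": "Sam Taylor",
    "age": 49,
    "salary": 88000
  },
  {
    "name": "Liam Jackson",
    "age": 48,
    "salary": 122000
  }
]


Sort by: name (descending)

Sorted order:
  1. Sam Taylor (name = Sam Taylor)
  2. Rosa Thomas (name = Rosa Thomas)
  3. Noah Wilson (name = Noah Wilson)
  4. Liam Jackson (name = Liam Jackson)
  5. Heidi Davis (name = Heidi Davis)
  6. Bob Taylor (name = Bob Taylor)

First: Sam Taylor

Sam Taylor


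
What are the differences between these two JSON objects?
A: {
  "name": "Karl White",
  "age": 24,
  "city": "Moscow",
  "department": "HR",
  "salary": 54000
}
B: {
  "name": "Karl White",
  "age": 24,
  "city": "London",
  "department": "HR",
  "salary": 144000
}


Comparing each field (in key order):
  name: same
  age: same
  city: DIFFERENT
  department: same
  salary: DIFFERENT
Differences:
  city: Moscow -> London
  salary: 54000 -> 144000

2 field(s) changed

2 changes: city, salary


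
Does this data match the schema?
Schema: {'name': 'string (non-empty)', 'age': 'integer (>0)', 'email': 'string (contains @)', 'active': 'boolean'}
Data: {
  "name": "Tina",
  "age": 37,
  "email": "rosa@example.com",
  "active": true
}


Validating each field against schema:
  name: OK (non-empty string)
  age: OK (positive integer)
  email: OK (string with @)
  active: OK (boolean)

Result: VALID

VALID


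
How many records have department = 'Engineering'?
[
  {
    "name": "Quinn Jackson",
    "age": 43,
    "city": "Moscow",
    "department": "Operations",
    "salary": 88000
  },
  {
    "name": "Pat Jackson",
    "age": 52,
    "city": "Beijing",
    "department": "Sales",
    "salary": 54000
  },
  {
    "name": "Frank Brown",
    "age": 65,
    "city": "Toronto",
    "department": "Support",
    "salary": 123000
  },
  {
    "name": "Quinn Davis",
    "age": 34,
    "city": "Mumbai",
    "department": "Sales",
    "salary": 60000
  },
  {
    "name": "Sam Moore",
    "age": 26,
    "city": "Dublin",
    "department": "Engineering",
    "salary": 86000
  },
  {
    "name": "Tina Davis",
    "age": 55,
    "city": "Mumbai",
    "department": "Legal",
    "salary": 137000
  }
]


Data: 6 records
Condition: department = 'Engineering'

Checking each record:
  Quinn Jackson: Operations
  Pat Jackson: Sales
  Frank Brown: Support
  Quinn Davis: Sales
  Sam Moore: Engineering MATCH
  Tina Davis: Legal

Count: 1

1


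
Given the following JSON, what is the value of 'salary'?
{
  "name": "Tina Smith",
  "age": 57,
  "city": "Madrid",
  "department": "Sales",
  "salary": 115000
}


Looking up field 'salary'
Value: 115000

115000


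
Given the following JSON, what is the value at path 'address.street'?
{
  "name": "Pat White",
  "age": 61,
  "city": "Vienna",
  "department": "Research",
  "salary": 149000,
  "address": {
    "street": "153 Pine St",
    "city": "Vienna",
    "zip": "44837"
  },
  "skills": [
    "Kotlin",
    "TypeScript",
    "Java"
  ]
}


Query: address.street
Path: address -> street
Value: 153 Pine St

153 Pine St


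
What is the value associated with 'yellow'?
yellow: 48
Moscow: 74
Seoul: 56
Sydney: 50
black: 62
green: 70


Looking up key 'yellow'
Value: 48

48


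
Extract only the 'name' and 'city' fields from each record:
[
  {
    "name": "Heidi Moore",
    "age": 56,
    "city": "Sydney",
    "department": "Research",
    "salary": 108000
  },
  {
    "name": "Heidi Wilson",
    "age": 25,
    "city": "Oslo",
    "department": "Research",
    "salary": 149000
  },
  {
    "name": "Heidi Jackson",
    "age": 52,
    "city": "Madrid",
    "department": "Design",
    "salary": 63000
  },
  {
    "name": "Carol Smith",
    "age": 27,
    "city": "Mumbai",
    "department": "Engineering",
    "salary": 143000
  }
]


Original: 4 records with fields: name, age, city, department, salary
Keep: ['name', 'city']
Drop: ['age', 'department', 'salary']
Result: 4 records, 2 fields each

[
  {
    "name": "Heidi Moore",
    "city": "Sydney"
  },
  {
    "name": "Heidi Wilson",
    "city": "Oslo"
  },
  {
    "name": "Heidi Jackson",
    "city": "Madrid"
  },
  {
    "name": "Carol Smith",
    "city": "Mumbai"
  }
]


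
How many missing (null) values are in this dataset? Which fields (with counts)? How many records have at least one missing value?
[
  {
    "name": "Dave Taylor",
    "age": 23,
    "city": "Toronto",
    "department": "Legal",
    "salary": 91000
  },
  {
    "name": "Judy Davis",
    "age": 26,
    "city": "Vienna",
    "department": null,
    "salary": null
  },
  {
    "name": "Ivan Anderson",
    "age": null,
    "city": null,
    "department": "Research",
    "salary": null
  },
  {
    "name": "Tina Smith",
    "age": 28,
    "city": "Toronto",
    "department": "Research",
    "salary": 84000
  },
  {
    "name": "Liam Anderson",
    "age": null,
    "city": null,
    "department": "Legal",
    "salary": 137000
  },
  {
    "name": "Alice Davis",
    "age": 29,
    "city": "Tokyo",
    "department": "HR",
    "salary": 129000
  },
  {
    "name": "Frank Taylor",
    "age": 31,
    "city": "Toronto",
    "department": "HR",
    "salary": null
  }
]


Checking for missing (null) values in 7 records:

  Dave Taylor: complete
  Judy Davis: department, salary
  Ivan Anderson: age, city, salary
  Tina Smith: complete
  Liam Anderson: age, city
  Alice Davis: complete
  Frank Taylor: salary

Per field:
  name: 0 missing
  age: 2 missing
  city: 2 missing
  department: 1 missing
  salary: 3 missing

Total missing values: 8
Records with any missing: 4

8 missing values (age: 2, city: 2, department: 1, salary: 3); 4 incomplete records


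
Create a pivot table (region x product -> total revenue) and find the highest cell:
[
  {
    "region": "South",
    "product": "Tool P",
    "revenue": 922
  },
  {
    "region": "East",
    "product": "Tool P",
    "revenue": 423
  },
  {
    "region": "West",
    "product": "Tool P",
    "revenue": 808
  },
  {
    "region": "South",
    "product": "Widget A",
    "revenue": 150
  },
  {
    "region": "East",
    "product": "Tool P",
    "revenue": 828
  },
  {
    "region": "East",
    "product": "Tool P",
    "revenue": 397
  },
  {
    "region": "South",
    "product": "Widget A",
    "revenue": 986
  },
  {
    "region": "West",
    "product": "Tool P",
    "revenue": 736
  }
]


Pivot: region (rows) x product (columns) -> total revenue

     Tool P        Widget A    
East          1648             0  
South          922          1136  
West          1544             0  

Highest: East / Tool P = $1648

East / Tool P = $1648


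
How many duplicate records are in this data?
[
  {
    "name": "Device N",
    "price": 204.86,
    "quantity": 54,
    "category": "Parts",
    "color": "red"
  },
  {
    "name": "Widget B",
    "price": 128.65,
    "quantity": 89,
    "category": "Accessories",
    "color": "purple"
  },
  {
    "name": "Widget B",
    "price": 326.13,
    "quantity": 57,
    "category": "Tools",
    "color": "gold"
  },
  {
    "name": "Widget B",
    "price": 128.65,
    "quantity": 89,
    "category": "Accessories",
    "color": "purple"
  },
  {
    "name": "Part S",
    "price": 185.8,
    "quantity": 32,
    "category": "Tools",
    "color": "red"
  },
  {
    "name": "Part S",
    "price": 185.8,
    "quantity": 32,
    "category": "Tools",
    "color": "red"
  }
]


Checking 6 records for duplicates:

  Row 1: Device N ($204.86, qty 54)
  Row 2: Widget B ($128.65, qty 89)
  Row 3: Widget B ($326.13, qty 57)
  Row 4: Widget B ($128.65, qty 89) <-- DUPLICATE
  Row 5: Part S ($185.8, qty 32)
  Row 6: Part S ($185.8, qty 32) <-- DUPLICATE

Duplicates found: 2
Unique records: 4

2 duplicates, 4 unique


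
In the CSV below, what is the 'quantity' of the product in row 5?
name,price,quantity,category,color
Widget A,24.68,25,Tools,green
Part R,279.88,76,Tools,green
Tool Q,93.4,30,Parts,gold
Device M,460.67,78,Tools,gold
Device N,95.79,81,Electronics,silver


Query: Row 5 ('Device N'), column 'quantity'
Value: 81

81


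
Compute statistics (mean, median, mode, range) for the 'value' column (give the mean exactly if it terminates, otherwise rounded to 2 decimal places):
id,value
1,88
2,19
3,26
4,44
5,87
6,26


Data: [88, 19, 26, 44, 87, 26]
Count: 6
Sum: 290
Mean: 290/6 ≈ 48.33 (rounded to 2 decimal places)
Sorted: [19, 26, 26, 44, 87, 88]
Median: 35.0
Mode: 26 (2 times)
Range: 88 - 19 = 69
Min: 19, Max: 88

mean≈48.33, median=35.0, mode=26, range=69


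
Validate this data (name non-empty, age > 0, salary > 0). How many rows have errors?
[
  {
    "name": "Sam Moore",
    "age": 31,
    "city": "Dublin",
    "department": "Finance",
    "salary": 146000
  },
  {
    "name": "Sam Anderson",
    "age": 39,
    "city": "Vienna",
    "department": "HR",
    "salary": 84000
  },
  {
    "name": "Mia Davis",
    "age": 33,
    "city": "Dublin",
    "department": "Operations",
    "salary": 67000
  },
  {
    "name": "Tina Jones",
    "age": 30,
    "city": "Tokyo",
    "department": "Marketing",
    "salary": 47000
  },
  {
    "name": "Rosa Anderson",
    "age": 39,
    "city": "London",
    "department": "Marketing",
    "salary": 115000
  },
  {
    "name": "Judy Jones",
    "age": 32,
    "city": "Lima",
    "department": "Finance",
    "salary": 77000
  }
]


Validating 6 records:
Rules: name non-empty, age > 0, salary > 0

  Row 1 (Sam Moore): OK
  Row 2 (Sam Anderson): OK
  Row 3 (Mia Davis): OK
  Row 4 (Tina Jones): OK
  Row 5 (Rosa Anderson): OK
  Row 6 (Judy Jones): OK

Total errors: 0

0 errors


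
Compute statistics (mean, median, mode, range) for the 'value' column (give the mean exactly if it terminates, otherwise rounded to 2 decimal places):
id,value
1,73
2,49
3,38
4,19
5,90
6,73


Data: [73, 49, 38, 19, 90, 73]
Count: 6
Sum: 342
Mean: 342/6 = 57
Sorted: [19, 38, 49, 73, 73, 90]
Median: 61.0
Mode: 73 (2 times)
Range: 90 - 19 = 71
Min: 19, Max: 90

mean=57, median=61.0, mode=73, range=71


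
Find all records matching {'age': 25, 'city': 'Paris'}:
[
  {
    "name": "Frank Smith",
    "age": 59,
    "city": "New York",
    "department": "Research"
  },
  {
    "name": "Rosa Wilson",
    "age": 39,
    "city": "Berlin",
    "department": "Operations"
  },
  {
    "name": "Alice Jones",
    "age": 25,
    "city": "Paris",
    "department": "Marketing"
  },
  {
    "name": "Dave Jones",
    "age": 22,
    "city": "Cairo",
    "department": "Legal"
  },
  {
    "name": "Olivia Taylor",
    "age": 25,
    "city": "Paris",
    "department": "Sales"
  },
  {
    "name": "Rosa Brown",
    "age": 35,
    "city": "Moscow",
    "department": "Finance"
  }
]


Search criteria: {'age': 25, 'city': 'Paris'}

Checking 6 records:
  Frank Smith: {age: 59, city: New York}
  Rosa Wilson: {age: 39, city: Berlin}
  Alice Jones: {age: 25, city: Paris} <-- MATCH
  Dave Jones: {age: 22, city: Cairo}
  Olivia Taylor: {age: 25, city: Paris} <-- MATCH
  Rosa Brown: {age: 35, city: Moscow}

Matches: ["Alice Jones", "Olivia Taylor"]

["Alice Jones", "Olivia Taylor"]


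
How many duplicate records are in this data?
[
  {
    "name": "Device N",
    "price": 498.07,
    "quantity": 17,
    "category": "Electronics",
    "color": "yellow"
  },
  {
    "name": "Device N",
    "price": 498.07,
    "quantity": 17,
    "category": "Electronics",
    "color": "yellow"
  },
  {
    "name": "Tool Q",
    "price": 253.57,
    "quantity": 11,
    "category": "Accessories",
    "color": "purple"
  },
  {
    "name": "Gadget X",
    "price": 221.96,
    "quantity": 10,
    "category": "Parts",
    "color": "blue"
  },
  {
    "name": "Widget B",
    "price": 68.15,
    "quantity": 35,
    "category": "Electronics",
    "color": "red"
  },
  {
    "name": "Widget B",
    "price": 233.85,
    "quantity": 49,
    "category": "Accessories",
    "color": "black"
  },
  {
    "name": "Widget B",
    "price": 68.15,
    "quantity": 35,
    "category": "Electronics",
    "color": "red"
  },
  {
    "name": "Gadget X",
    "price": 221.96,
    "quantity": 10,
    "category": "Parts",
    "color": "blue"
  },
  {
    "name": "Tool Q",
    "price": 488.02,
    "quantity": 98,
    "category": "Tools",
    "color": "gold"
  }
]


Checking 9 records for duplicates:

  Row 1: Device N ($498.07, qty 17)
  Row 2: Device N ($498.07, qty 17) <-- DUPLICATE
  Row 3: Tool Q ($253.57, qty 11)
  Row 4: Gadget X ($221.96, qty 10)
  Row 5: Widget B ($68.15, qty 35)
  Row 6: Widget B ($233.85, qty 49)
  Row 7: Widget B ($68.15, qty 35) <-- DUPLICATE
  Row 8: Gadget X ($221.96, qty 10) <-- DUPLICATE
  Row 9: Tool Q ($488.02, qty 98)

Duplicates found: 3
Unique records: 6

3 duplicates, 6 unique


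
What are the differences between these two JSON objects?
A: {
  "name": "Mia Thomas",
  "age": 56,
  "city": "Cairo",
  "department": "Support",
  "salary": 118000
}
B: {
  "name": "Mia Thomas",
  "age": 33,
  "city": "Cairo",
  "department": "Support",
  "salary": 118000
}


Comparing each field (in key order):
  name: same
  age: DIFFERENT
  city: same
  department: same
  salary: same
Differences:
  age: 56 -> 33

1 field(s) changed

1 change: age


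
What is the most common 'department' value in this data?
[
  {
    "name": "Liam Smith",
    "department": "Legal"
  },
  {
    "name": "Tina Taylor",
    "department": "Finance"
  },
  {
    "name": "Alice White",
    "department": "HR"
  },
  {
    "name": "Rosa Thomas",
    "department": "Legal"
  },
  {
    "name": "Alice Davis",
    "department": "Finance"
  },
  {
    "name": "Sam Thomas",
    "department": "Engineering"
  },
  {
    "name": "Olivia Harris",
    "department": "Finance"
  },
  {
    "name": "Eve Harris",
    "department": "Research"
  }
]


Counting 'department' values across 8 records:

  Finance: 3 ###
  Legal: 2 ##
  HR: 1 #
  Engineering: 1 #
  Research: 1 #

Most common: Finance (3 times)

Finance (3 times)


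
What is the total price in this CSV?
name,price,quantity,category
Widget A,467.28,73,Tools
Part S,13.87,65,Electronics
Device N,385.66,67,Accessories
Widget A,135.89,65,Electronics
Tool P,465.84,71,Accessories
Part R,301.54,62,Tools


Computing total price:
Values: [467.28, 13.87, 385.66, 135.89, 465.84, 301.54]
Sum = 1770.08

1770.08


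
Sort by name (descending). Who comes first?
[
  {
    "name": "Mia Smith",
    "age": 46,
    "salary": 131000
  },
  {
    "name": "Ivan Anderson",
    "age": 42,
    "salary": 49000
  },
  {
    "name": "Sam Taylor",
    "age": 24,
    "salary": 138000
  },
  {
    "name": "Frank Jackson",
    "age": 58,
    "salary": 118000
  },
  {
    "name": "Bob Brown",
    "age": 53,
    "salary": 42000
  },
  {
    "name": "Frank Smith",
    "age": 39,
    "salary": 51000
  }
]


Sort by: name (descending)

Sorted order:
  1. Sam Taylor (name = Sam Taylor)
  2. Mia Smith (name = Mia Smith)
  3. Ivan Anderson (name = Ivan Anderson)
  4. Frank Smith (name = Frank Smith)
  5. Frank Jackson (name = Frank Jackson)
  6. Bob Brown (name = Bob Brown)

First: Sam Taylor

Sam Taylor


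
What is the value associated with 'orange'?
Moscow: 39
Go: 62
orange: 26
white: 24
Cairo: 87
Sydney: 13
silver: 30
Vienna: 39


Looking up key 'orange'
Value: 26

26


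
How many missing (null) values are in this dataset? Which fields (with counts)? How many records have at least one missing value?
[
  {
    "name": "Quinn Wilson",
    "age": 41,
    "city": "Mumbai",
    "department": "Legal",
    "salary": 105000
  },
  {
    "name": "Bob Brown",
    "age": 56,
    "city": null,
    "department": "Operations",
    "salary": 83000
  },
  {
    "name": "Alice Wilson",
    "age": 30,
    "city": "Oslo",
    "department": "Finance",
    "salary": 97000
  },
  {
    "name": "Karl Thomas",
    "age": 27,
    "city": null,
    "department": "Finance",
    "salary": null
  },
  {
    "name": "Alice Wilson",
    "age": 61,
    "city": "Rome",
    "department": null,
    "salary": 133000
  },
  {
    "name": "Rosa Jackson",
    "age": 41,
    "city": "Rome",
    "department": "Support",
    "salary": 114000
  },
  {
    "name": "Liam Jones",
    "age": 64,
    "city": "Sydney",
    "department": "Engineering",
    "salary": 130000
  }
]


Checking for missing (null) values in 7 records:

  Quinn Wilson: complete
  Bob Brown: city
  Alice Wilson: complete
  Karl Thomas: city, salary
  Alice Wilson: department
  Rosa Jackson: complete
  Liam Jones: complete

Per field:
  name: 0 missing
  age: 0 missing
  city: 2 missing
  department: 1 missing
  salary: 1 missing

Total missing values: 4
Records with any missing: 3

4 missing values (city: 2, department: 1, salary: 1); 3 incomplete records


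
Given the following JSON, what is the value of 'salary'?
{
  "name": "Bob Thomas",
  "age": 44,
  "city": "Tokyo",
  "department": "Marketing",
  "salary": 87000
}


Looking up field 'salary'
Value: 87000

87000


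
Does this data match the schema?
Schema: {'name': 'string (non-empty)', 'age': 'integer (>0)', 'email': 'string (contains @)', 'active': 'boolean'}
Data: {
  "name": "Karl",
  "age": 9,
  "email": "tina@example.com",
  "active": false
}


Validating each field against schema:
  name: OK (non-empty string)
  age: OK (positive integer)
  email: OK (string with @)
  active: OK (boolean)

Result: VALID

VALID


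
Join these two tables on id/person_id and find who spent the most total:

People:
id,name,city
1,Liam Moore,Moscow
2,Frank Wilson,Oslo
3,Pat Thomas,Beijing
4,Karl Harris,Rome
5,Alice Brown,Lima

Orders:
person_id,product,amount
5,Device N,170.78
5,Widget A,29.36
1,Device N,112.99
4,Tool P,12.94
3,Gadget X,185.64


Join on: people.id = orders.person_id

Joined rows:
  Alice Brown (Lima) bought Device N for $170.78
  Alice Brown (Lima) bought Widget A for $29.36
  Liam Moore (Moscow) bought Device N for $112.99
  Karl Harris (Rome) bought Tool P for $12.94
  Pat Thomas (Beijing) bought Gadget X for $185.64

Total per person:
  Alice Brown: $200.14
  Pat Thomas: $185.64
  Liam Moore: $112.99
  Karl Harris: $12.94

Top spender: Alice Brown ($200.14)

Alice Brown ($200.14)


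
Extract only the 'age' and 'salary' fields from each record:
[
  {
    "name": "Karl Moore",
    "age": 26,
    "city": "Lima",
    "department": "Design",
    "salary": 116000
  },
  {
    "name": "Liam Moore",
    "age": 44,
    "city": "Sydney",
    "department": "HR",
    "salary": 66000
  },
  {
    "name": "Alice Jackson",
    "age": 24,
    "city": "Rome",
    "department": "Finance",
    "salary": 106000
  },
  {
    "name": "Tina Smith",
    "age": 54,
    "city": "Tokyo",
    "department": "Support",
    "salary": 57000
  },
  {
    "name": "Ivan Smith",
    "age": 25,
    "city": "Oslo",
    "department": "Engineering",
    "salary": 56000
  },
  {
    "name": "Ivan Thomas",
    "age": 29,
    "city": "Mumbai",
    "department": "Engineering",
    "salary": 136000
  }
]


Original: 6 records with fields: name, age, city, department, salary
Keep: ['age', 'salary']
Drop: ['name', 'city', 'department']
Result: 6 records, 2 fields each

[
  {
    "age": 26,
    "salary": 116000
  },
  {
    "age": 44,
    "salary": 66000
  },
  {
    "age": 24,
    "salary": 106000
  },
  {
    "age": 54,
    "salary": 57000
  },
  {
    "age": 25,
    "salary": 56000
  },
  {
    "age": 29,
    "salary": 136000
  }
]


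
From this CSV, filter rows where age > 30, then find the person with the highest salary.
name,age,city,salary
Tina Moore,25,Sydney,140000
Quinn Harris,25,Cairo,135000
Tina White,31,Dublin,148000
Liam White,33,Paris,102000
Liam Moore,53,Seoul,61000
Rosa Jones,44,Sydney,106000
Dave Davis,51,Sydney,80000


Filter: age > 30
Sort by: salary (descending)

Filtered records (5):
  Tina White, age 31, salary $148000
  Rosa Jones, age 44, salary $106000
  Liam White, age 33, salary $102000
  Dave Davis, age 51, salary $80000
  Liam Moore, age 53, salary $61000

Highest salary: Tina White ($148000)

Tina White


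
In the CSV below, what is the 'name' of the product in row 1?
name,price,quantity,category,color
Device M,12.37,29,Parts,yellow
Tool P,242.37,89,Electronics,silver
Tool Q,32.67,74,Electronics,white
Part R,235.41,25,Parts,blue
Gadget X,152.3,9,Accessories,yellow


Query: Row 1 ('Device M'), column 'name'
Value: Device M

Device M


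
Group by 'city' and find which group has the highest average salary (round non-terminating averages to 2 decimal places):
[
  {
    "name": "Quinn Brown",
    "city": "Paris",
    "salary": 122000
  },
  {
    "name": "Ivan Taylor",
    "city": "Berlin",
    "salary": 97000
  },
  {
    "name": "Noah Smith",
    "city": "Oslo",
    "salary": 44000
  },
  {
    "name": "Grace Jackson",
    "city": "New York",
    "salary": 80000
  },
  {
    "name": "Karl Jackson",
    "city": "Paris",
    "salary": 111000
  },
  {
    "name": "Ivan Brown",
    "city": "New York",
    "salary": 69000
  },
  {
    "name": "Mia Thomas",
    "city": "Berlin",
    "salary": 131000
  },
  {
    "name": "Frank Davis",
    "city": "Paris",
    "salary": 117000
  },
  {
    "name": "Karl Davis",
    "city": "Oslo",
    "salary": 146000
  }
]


Group by: city

Groups:
  Berlin: 2 people, avg salary = 228000/2 = $114000
  New York: 2 people, avg salary = 149000/2 = $74500
  Oslo: 2 people, avg salary = 190000/2 = $95000
  Paris: 3 people, avg salary = 350000/3 ≈ $116666.67

Highest average salary: Paris (≈$116666.67)

Paris (≈$116666.67)
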